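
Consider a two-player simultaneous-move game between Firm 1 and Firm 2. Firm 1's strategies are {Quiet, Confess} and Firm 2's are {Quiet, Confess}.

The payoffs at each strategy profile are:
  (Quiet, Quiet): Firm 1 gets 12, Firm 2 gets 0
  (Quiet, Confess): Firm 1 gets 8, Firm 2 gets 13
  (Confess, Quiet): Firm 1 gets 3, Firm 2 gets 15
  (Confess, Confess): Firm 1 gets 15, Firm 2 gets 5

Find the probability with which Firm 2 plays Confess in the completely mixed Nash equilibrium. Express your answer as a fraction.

Let c be the probability that Firm 2 plays Quiet. In a completely mixed equilibrium, Firm 1 must be indifferent between Quiet and Confess.
Firm 1's expected payoff from Quiet is 12c + 8(1−c); from Confess it is 3c + 15(1−c).
Setting these equal: 4c + 8 = −12c + 15, so c = 7/16.
Therefore Firm 2 plays Confess with probability 1 − 7/16 = 9/16.

9/16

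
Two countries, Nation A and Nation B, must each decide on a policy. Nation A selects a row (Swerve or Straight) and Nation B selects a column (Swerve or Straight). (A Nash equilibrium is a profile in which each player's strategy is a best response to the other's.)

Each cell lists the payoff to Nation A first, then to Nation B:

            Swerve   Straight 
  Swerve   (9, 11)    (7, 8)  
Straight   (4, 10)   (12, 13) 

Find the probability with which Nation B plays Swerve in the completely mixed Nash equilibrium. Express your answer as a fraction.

1/2

Let y be the probability that Nation B plays Swerve. In a completely mixed equilibrium, Nation A must be indifferent between Swerve and Straight.
Nation A's expected payoff from Swerve is 9y + 7(1−y); from Straight it is 4y + 12(1−y).
Setting these equal: 2y + 7 = −8y + 12, so y = 1/2.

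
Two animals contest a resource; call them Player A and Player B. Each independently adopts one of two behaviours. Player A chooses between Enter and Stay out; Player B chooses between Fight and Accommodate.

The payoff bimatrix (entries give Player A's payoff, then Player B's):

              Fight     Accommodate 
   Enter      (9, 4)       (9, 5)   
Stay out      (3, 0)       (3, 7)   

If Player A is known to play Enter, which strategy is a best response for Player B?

Accommodate

Against Enter, Player B earns 4 from Fight and 5 from Accommodate.
So Accommodate is the best response.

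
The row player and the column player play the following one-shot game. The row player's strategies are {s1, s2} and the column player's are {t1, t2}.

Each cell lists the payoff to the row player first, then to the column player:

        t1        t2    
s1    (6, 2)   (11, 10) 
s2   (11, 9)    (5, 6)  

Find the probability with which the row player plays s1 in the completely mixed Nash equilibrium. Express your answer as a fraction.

Let p be the probability that the row player plays s1. In a completely mixed equilibrium, the column player must be indifferent between t1 and t2.
The column player's expected payoff from t1 is 2p + 9(1−p); from t2 it is 10p + 6(1−p).
Setting these equal: −7p + 9 = 4p + 6, so p = 3/11.

3/11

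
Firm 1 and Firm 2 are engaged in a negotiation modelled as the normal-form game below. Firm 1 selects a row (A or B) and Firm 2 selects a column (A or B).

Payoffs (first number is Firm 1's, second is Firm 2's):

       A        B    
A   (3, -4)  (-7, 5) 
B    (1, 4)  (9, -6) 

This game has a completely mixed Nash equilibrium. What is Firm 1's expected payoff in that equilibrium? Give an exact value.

17/9

First find y, the probability Firm 2 plays A, from Firm 1's indifference between A and B: 3y − 7(1−y) = y + 9(1−y), giving y = 8/9.
Since Firm 1 is indifferent in equilibrium, Firm 1's expected payoff equals the payoff from either row against (8/9, 1/9). Using A: 3(8/9) − 7(1/9) = 17/9.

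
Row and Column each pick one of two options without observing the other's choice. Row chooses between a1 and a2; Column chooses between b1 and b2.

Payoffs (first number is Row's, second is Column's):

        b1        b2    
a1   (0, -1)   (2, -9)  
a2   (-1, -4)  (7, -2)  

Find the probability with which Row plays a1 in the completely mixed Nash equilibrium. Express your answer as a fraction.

Let r be the probability that Row plays a1. In a completely mixed equilibrium, Column must be indifferent between b1 and b2.
Column's expected payoff from b1 is −r − 4(1−r); from b2 it is −9r − 2(1−r).
Setting these equal: 3r − 4 = −7r − 2, so r = 1/5.

1/5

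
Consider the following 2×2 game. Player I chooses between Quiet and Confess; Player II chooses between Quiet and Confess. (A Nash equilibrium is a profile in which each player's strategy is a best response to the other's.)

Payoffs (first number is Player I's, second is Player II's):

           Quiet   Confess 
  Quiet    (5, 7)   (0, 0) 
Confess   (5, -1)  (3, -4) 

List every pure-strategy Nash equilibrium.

(Quiet, Quiet): Player I gets 5 ≥ 5 from Confess, and Player II gets 7 ≥ 0 from Confess — Nash equilibrium.
(Quiet, Confess): Player I prefers Confess (3 > 0); Player II prefers Quiet (7 > 0) — not an equilibrium.
(Confess, Quiet): Player I gets 5 ≥ 5 from Quiet, and Player II gets -1 ≥ -4 from Confess — Nash equilibrium.
(Confess, Confess): Player II prefers Quiet (-1 > -4) — not an equilibrium.

(Quiet, Quiet) and (Confess, Quiet)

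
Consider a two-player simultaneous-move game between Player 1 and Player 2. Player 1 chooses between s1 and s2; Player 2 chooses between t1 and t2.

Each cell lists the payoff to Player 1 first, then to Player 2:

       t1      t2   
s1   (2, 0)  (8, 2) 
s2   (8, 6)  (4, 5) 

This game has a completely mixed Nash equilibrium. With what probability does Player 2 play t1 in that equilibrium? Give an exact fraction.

2/5

Let c be the probability that Player 2 plays t1. In a completely mixed equilibrium, Player 1 must be indifferent between s1 and s2.
Player 1's expected payoff from s1 is 2c + 8(1−c); from s2 it is 8c + 4(1−c).
Setting these equal: −6c + 8 = 4c + 4, so c = 2/5.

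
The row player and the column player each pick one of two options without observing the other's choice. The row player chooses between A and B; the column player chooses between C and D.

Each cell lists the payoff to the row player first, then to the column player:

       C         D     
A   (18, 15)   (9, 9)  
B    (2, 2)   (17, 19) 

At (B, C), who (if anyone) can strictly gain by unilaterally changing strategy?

Both

The row player at (B, C) earns 2; deviating to A yields 18 — a strict improvement.
The column player earns 2; deviating to D yields 19 — a strict improvement.
Both the row player and the column player have strictly profitable deviations.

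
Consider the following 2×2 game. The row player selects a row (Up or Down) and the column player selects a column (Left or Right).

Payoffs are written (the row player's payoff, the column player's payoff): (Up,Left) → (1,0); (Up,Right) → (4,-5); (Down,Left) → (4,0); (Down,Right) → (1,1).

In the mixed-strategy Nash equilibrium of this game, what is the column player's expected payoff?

First find x, the probability the row player plays Up, from the column player's indifference between Left and Right: 0 = −5x + (1−x), giving x = 1/6.
Since the column player is indifferent in equilibrium, the column player's expected payoff equals the payoff from either column against (1/6, 5/6). Using Left: 0 = 0.

0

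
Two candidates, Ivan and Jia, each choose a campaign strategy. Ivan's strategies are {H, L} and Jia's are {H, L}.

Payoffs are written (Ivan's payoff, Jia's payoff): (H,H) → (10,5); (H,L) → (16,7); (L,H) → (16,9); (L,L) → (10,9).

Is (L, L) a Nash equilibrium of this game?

No

At (L, L), Ivan earns 10; switching to H would give 16, so Ivan would deviate.
Jia earns 9; switching to H would give 9, so Jia has no profitable deviation.
Since at least one player can profitably deviate, this is not a Nash equilibrium.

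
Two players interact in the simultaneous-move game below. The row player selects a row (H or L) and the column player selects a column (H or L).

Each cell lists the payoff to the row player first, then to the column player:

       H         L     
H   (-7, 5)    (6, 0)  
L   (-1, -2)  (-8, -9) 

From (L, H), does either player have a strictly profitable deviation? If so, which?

The row player at (L, H) earns -1; deviating to H yields -7 — not better.
The column player earns -2; deviating to L yields -9 — not better.
Neither player can strictly improve; the profile is a Nash equilibrium.

Neither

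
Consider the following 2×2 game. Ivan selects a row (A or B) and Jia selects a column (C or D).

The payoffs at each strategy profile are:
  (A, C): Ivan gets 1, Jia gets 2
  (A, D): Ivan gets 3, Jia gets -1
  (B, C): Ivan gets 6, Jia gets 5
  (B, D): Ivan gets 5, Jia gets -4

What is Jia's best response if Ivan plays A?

Against A, Jia earns 2 from C and -1 from D.
So C is the best response.

C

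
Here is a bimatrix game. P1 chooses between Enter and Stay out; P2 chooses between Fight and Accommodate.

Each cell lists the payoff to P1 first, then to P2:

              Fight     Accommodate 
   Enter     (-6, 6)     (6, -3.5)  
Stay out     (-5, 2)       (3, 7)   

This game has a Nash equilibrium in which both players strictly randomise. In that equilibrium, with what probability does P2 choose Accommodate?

1/4

Let q be the probability that P2 plays Fight. In a completely mixed equilibrium, P1 must be indifferent between Enter and Stay out.
P1's expected payoff from Enter is −6q + 6(1−q); from Stay out it is −5q + 3(1−q).
Setting these equal: −12q + 6 = −8q + 3, so q = 3/4.
Therefore P2 plays Accommodate with probability 1 − 3/4 = 1/4.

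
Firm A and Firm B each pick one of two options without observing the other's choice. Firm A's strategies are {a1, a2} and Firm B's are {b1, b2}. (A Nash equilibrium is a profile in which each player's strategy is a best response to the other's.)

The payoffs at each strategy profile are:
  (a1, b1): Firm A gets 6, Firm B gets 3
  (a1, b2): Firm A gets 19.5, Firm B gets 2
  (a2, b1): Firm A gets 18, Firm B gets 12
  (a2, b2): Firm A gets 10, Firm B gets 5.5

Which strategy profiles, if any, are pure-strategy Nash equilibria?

(a1, b1): Firm A prefers a2 (18 > 6) — not an equilibrium.
(a1, b2): Firm B prefers b1 (3 > 2) — not an equilibrium.
(a2, b1): Firm A gets 18 ≥ 6 from a1, and Firm B gets 12 ≥ 5.5 from b2 — Nash equilibrium.
(a2, b2): Firm A prefers a1 (19.5 > 10); Firm B prefers b1 (12 > 5.5) — not an equilibrium.

(a2, b1)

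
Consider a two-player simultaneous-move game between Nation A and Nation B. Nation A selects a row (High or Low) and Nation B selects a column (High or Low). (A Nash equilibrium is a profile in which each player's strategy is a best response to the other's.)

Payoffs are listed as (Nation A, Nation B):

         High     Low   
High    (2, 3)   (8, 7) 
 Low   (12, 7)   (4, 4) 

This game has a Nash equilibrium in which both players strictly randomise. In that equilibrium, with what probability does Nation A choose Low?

4/7

Let p be the probability that Nation A plays High. In a completely mixed equilibrium, Nation B must be indifferent between High and Low.
Nation B's expected payoff from High is 3p + 7(1−p); from Low it is 7p + 4(1−p).
Setting these equal: −4p + 7 = 3p + 4, so p = 3/7.
Therefore Nation A plays Low with probability 1 − 3/7 = 4/7.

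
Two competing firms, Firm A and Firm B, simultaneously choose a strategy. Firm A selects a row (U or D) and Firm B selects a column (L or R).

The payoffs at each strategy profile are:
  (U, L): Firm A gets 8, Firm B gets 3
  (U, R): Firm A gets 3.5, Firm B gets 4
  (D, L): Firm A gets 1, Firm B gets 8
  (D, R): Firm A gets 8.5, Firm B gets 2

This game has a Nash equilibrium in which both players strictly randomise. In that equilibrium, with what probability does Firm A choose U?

Let r be the probability that Firm A plays U. In a completely mixed equilibrium, Firm B must be indifferent between L and R.
Firm B's expected payoff from L is 3r + 8(1−r); from R it is 4r + 2(1−r).
Setting these equal: −5r + 8 = 2r + 2, so r = 6/7.

6/7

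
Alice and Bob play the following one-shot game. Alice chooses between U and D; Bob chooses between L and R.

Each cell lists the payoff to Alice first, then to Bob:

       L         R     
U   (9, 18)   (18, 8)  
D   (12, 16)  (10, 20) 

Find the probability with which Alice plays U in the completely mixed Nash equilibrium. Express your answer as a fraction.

2/7

Let x be the probability that Alice plays U. In a completely mixed equilibrium, Bob must be indifferent between L and R.
Bob's expected payoff from L is 18x + 16(1−x); from R it is 8x + 20(1−x).
Setting these equal: 2x + 16 = −12x + 20, so x = 2/7.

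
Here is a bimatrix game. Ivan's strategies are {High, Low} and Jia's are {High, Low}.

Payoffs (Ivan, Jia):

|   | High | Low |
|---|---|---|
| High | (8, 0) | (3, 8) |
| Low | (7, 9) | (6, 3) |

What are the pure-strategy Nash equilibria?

none

(High, High): Jia prefers Low (8 > 0) — not an equilibrium.
(High, Low): Ivan prefers Low (6 > 3) — not an equilibrium.
(Low, High): Ivan prefers High (8 > 7) — not an equilibrium.
(Low, Low): Jia prefers High (9 > 3) — not an equilibrium.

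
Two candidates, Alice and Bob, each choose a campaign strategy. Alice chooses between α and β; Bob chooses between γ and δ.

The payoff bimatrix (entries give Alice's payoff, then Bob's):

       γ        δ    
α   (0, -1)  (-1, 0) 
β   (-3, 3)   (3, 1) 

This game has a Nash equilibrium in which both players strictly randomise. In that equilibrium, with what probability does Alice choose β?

1/3

Let r be the probability that Alice plays α. In a completely mixed equilibrium, Bob must be indifferent between γ and δ.
Bob's expected payoff from γ is −r + 3(1−r); from δ it is (1−r).
Setting these equal: −4r + 3 = −r + 1, so r = 2/3.
Therefore Alice plays β with probability 1 − 2/3 = 1/3.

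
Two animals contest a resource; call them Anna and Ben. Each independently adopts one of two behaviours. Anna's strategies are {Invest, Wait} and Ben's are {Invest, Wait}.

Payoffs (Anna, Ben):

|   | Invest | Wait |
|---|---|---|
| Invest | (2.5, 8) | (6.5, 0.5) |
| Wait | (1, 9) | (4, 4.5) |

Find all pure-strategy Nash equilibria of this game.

(Invest, Invest): Anna gets 2.5 ≥ 1 from Wait, and Ben gets 8 ≥ 0.5 from Wait — Nash equilibrium.
(Invest, Wait): Ben prefers Invest (8 > 0.5) — not an equilibrium.
(Wait, Invest): Anna prefers Invest (2.5 > 1) — not an equilibrium.
(Wait, Wait): Anna prefers Invest (6.5 > 4); Ben prefers Invest (9 > 4.5) — not an equilibrium.

(Invest, Invest)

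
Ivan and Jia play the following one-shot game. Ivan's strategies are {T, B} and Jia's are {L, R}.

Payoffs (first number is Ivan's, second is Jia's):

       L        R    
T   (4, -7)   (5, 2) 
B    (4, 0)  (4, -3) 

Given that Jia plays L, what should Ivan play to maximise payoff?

Against L, Ivan earns 4 from T and 4 from B.
So either strategy is a best response.

either — both T and B are best responses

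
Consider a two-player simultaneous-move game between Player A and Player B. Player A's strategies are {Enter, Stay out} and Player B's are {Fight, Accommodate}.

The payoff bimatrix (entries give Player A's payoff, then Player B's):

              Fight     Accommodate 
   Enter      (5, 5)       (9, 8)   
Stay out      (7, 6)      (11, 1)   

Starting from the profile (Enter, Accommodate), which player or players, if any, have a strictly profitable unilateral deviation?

Player A at (Enter, Accommodate) earns 9; deviating to Stay out yields 11 — a strict improvement.
Player B earns 8; deviating to Fight yields 5 — not better.
Only Player A has a strictly profitable deviation.

Player A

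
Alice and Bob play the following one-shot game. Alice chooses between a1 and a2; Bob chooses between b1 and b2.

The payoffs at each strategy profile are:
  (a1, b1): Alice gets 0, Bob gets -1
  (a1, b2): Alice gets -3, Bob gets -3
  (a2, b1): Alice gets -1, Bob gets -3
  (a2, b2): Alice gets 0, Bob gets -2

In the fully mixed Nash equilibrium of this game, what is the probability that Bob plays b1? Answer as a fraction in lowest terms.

Let y be the probability that Bob plays b1. In a completely mixed equilibrium, Alice must be indifferent between a1 and a2.
Alice's expected payoff from a1 is −3(1−y); from a2 it is −y.
Setting these equal: 3y − 3 = −y, so y = 3/4.

3/4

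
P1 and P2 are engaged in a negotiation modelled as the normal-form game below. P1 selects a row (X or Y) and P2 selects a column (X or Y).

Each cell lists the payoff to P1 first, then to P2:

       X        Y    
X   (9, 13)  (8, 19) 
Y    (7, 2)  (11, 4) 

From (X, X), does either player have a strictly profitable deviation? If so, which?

P2

P1 at (X, X) earns 9; deviating to Y yields 7 — not better.
P2 earns 13; deviating to Y yields 19 — a strict improvement.
Only P2 has a strictly profitable deviation.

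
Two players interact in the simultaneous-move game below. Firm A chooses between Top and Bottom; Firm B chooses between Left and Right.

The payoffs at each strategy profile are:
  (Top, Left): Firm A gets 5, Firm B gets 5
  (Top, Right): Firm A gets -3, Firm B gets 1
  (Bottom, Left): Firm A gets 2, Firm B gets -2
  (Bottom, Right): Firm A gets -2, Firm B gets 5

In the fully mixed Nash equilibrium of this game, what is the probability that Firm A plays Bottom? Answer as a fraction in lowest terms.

Let r be the probability that Firm A plays Top. In a completely mixed equilibrium, Firm B must be indifferent between Left and Right.
Firm B's expected payoff from Left is 5r − 2(1−r); from Right it is r + 5(1−r).
Setting these equal: 7r − 2 = −4r + 5, so r = 7/11.
Therefore Firm A plays Bottom with probability 1 − 7/11 = 4/11.

4/11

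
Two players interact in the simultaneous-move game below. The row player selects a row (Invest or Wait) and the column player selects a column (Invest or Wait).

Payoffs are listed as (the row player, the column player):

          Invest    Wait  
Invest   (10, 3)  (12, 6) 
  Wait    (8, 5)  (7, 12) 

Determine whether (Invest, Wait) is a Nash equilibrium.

Yes

At (Invest, Wait), the row player earns 12; switching to Wait would give 7, so the row player has no profitable deviation.
The column player earns 6; switching to Invest would give 3, so the column player has no profitable deviation.
Neither player can gain by a unilateral deviation, so this profile is a Nash equilibrium.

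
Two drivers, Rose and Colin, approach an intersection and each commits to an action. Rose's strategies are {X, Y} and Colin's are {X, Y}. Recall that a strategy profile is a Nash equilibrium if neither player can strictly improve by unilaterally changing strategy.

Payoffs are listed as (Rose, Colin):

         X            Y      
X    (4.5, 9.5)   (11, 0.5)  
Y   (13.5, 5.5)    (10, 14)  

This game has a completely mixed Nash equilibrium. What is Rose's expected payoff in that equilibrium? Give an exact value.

First find q, the probability Colin plays X, from Rose's indifference between X and Y: 4.5q + 11(1−q) = 13.5q + 10(1−q), giving q = 1/10.
Since Rose is indifferent in equilibrium, Rose's expected payoff equals the payoff from either row against (1/10, 9/10). Using X: 4.5(1/10) + 11(9/10) = 207/20.

207/20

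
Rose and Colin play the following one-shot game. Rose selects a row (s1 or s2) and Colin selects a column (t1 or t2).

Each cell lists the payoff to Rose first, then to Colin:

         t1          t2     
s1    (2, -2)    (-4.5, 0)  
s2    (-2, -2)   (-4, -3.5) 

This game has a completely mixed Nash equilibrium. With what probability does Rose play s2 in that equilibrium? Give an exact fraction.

4/7

Let p be the probability that Rose plays s1. In a completely mixed equilibrium, Colin must be indifferent between t1 and t2.
Colin's expected payoff from t1 is −2p − 2(1−p); from t2 it is −3.5(1−p).
Setting these equal: -2 = 3.5p − 3.5, so p = 3/7.
Therefore Rose plays s2 with probability 1 − 3/7 = 4/7.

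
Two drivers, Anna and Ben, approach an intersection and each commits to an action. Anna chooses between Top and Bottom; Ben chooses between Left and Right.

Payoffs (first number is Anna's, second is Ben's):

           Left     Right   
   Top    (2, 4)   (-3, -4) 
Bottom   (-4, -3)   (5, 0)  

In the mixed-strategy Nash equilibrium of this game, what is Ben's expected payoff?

-12/11

First find x, the probability Anna plays Top, from Ben's indifference between Left and Right: 4x − 3(1−x) = −4x, giving x = 3/11.
Since Ben is indifferent in equilibrium, Ben's expected payoff equals the payoff from either column against (3/11, 8/11). Using Left: 4(3/11) − 3(8/11) = -12/11.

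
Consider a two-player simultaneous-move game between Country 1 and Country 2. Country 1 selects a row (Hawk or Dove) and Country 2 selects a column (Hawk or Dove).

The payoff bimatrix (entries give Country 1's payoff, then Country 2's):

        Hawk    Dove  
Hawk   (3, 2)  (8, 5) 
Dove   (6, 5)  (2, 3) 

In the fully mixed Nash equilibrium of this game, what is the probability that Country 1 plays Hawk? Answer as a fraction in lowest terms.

Let x be the probability that Country 1 plays Hawk. In a completely mixed equilibrium, Country 2 must be indifferent between Hawk and Dove.
Country 2's expected payoff from Hawk is 2x + 5(1−x); from Dove it is 5x + 3(1−x).
Setting these equal: −3x + 5 = 2x + 3, so x = 2/5.

2/5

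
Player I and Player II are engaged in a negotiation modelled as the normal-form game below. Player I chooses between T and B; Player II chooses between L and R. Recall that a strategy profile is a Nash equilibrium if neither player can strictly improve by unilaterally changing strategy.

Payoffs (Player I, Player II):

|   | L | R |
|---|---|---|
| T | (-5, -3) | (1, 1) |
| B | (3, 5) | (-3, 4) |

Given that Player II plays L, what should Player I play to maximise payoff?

B

Against L, Player I earns -5 from T and 3 from B.
So B is the best response.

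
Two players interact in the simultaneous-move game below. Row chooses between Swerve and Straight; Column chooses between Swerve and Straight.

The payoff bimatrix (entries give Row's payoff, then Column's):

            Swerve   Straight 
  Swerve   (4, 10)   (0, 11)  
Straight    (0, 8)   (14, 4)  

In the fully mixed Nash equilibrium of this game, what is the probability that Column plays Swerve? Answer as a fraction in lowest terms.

Let q be the probability that Column plays Swerve. In a completely mixed equilibrium, Row must be indifferent between Swerve and Straight.
Row's expected payoff from Swerve is 4q; from Straight it is 14(1−q).
Setting these equal: 4q = −14q + 14, so q = 7/9.

7/9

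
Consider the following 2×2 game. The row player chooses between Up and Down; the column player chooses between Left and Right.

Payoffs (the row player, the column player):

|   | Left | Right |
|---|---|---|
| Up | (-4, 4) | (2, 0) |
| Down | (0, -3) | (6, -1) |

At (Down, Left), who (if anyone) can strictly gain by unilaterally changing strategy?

The row player at (Down, Left) earns 0; deviating to Up yields -4 — not better.
The column player earns -3; deviating to Right yields -1 — a strict improvement.
Only the column player has a strictly profitable deviation.

The column player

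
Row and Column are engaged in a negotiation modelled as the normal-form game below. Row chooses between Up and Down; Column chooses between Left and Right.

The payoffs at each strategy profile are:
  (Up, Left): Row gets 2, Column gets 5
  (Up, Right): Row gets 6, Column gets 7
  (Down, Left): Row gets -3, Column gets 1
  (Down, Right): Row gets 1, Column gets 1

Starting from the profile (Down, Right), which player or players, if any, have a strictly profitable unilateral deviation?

Row

Row at (Down, Right) earns 1; deviating to Up yields 6 — a strict improvement.
Column earns 1; deviating to Left yields 1 — not better.
Only Row has a strictly profitable deviation.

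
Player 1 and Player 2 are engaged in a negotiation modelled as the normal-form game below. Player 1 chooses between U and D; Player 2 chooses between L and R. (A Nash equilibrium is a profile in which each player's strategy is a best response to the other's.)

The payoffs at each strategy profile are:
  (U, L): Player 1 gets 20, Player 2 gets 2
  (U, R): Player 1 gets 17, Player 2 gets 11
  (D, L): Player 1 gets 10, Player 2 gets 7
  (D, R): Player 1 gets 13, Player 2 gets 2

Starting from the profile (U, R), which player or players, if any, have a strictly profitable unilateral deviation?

Neither

Player 1 at (U, R) earns 17; deviating to D yields 13 — not better.
Player 2 earns 11; deviating to L yields 2 — not better.
Neither player can strictly improve; the profile is a Nash equilibrium.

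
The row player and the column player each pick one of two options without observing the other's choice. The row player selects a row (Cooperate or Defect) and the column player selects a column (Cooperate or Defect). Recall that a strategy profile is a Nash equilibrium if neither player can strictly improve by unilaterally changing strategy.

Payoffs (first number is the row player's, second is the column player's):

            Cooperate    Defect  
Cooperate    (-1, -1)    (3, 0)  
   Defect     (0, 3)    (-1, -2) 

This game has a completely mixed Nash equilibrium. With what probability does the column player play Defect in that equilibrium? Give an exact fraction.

Let c be the probability that the column player plays Cooperate. In a completely mixed equilibrium, the row player must be indifferent between Cooperate and Defect.
The row player's expected payoff from Cooperate is −c + 3(1−c); from Defect it is −(1−c).
Setting these equal: −4c + 3 = c − 1, so c = 4/5.
Therefore the column player plays Defect with probability 1 − 4/5 = 1/5.

1/5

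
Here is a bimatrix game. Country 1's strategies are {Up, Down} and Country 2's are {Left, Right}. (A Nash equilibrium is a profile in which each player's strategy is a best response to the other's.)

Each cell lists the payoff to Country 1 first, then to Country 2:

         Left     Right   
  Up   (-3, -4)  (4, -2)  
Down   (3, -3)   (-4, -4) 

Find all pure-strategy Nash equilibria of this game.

(Up, Right) and (Down, Left)

(Up, Left): Country 1 prefers Down (3 > -3); Country 2 prefers Right (-2 > -4) — not an equilibrium.
(Up, Right): Country 1 gets 4 ≥ -4 from Down, and Country 2 gets -2 ≥ -4 from Left — Nash equilibrium.
(Down, Left): Country 1 gets 3 ≥ -3 from Up, and Country 2 gets -3 ≥ -4 from Right — Nash equilibrium.
(Down, Right): Country 1 prefers Up (4 > -4); Country 2 prefers Left (-3 > -4) — not an equilibrium.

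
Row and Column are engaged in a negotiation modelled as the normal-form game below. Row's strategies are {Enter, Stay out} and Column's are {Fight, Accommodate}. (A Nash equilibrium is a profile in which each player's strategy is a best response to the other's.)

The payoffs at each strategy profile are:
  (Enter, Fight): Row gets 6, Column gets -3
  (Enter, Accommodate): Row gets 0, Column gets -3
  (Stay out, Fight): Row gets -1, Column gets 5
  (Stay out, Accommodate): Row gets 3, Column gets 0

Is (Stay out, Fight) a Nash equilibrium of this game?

No

At (Stay out, Fight), Row earns -1; switching to Enter would give 6, so Row would deviate.
Column earns 5; switching to Accommodate would give 0, so Column has no profitable deviation.
Since at least one player can profitably deviate, this is not a Nash equilibrium.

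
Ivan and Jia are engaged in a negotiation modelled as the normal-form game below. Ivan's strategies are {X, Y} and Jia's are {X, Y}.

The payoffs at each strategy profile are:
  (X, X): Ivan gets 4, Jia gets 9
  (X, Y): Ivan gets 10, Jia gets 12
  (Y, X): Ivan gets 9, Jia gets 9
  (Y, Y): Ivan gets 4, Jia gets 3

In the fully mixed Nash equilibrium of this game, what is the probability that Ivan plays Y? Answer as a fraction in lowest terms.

Let r be the probability that Ivan plays X. In a completely mixed equilibrium, Jia must be indifferent between X and Y.
Jia's expected payoff from X is 9r + 9(1−r); from Y it is 12r + 3(1−r).
Setting these equal: 9 = 9r + 3, so r = 2/3.
Therefore Ivan plays Y with probability 1 − 2/3 = 1/3.

1/3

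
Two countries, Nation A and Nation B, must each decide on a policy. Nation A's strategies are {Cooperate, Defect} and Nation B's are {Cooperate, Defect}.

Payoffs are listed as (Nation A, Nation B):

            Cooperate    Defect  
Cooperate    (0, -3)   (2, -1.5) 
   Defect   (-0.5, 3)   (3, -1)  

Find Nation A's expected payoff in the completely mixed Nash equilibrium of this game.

2/3

First find y, the probability Nation B plays Cooperate, from Nation A's indifference between Cooperate and Defect: 2(1−y) = −0.5y + 3(1−y), giving y = 2/3.
Since Nation A is indifferent in equilibrium, Nation A's expected payoff equals the payoff from either row against (2/3, 1/3). Using Cooperate: 2(1/3) = 2/3.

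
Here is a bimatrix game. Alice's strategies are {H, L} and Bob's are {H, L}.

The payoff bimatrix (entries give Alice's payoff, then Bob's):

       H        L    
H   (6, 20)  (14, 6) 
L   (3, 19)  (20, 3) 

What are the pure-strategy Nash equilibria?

(H, H): Alice gets 6 ≥ 3 from L, and Bob gets 20 ≥ 6 from L — Nash equilibrium.
(H, L): Alice prefers L (20 > 14); Bob prefers H (20 > 6) — not an equilibrium.
(L, H): Alice prefers H (6 > 3) — not an equilibrium.
(L, L): Bob prefers H (19 > 3) — not an equilibrium.

(H, H)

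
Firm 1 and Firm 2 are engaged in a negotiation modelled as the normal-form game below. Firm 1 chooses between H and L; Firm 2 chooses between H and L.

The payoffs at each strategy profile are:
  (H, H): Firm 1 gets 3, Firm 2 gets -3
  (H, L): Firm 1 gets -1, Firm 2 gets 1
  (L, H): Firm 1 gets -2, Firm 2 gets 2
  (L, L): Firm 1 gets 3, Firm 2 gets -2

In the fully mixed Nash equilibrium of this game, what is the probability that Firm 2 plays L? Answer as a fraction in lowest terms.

Let y be the probability that Firm 2 plays H. In a completely mixed equilibrium, Firm 1 must be indifferent between H and L.
Firm 1's expected payoff from H is 3y − (1−y); from L it is −2y + 3(1−y).
Setting these equal: 4y − 1 = −5y + 3, so y = 4/9.
Therefore Firm 2 plays L with probability 1 − 4/9 = 5/9.

5/9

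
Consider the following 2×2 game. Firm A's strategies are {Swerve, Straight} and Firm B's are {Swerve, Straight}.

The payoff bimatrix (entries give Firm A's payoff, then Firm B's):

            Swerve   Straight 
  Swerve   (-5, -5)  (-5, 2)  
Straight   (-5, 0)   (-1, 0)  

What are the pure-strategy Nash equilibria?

(Swerve, Swerve): Firm B prefers Straight (2 > -5) — not an equilibrium.
(Swerve, Straight): Firm A prefers Straight (-1 > -5) — not an equilibrium.
(Straight, Swerve): Firm A gets -5 ≥ -5 from Swerve, and Firm B gets 0 ≥ 0 from Straight — Nash equilibrium.
(Straight, Straight): Firm A gets -1 ≥ -5 from Swerve, and Firm B gets 0 ≥ 0 from Swerve — Nash equilibrium.

(Straight, Swerve) and (Straight, Straight)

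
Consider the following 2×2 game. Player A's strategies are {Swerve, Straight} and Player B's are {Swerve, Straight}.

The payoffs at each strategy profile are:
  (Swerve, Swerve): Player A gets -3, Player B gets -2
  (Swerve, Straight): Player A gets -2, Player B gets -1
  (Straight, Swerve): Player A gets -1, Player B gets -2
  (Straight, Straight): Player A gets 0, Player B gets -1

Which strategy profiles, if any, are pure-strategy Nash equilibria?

(Swerve, Swerve): Player A prefers Straight (-1 > -3); Player B prefers Straight (-1 > -2) — not an equilibrium.
(Swerve, Straight): Player A prefers Straight (0 > -2) — not an equilibrium.
(Straight, Swerve): Player B prefers Straight (-1 > -2) — not an equilibrium.
(Straight, Straight): Player A gets 0 ≥ -2 from Swerve, and Player B gets -1 ≥ -2 from Swerve — Nash equilibrium.

(Straight, Straight)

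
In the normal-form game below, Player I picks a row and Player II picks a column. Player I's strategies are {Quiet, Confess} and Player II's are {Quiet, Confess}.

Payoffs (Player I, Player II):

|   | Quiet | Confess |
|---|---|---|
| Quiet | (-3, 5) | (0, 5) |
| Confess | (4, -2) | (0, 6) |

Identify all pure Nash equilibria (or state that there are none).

(Quiet, Quiet): Player I prefers Confess (4 > -3) — not an equilibrium.
(Quiet, Confess): Player I gets 0 ≥ 0 from Confess, and Player II gets 5 ≥ 5 from Quiet — Nash equilibrium.
(Confess, Quiet): Player II prefers Confess (6 > -2) — not an equilibrium.
(Confess, Confess): Player I gets 0 ≥ 0 from Quiet, and Player II gets 6 ≥ -2 from Quiet — Nash equilibrium.

(Quiet, Confess) and (Confess, Confess)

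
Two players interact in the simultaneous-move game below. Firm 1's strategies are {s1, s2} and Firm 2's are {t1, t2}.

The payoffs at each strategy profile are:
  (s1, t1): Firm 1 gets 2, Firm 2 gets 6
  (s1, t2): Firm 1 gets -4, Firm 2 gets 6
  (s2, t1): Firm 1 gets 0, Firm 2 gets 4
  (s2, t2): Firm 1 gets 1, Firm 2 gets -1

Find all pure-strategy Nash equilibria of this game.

(s1, t1)

(s1, t1): Firm 1 gets 2 ≥ 0 from s2, and Firm 2 gets 6 ≥ 6 from t2 — Nash equilibrium.
(s1, t2): Firm 1 prefers s2 (1 > -4) — not an equilibrium.
(s2, t1): Firm 1 prefers s1 (2 > 0) — not an equilibrium.
(s2, t2): Firm 2 prefers t1 (4 > -1) — not an equilibrium.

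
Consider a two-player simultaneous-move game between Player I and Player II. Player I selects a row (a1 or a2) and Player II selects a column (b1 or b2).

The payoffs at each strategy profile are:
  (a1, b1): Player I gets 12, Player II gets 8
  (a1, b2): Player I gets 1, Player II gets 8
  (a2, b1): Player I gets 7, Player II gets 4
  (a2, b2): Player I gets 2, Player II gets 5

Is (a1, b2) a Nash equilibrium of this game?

At (a1, b2), Player I earns 1; switching to a2 would give 2, so Player I would deviate.
Player II earns 8; switching to b1 would give 8, so Player II has no profitable deviation.
Since at least one player can profitably deviate, this is not a Nash equilibrium.

No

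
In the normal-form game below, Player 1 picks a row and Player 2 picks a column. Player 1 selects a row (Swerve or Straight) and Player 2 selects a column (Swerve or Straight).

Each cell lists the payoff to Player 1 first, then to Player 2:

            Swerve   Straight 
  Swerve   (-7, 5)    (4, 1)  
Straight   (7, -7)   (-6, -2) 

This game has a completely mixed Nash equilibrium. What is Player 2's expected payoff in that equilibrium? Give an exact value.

-1/3

First find x, the probability Player 1 plays Swerve, from Player 2's indifference between Swerve and Straight: 5x − 7(1−x) = x − 2(1−x), giving x = 5/9.
Since Player 2 is indifferent in equilibrium, Player 2's expected payoff equals the payoff from either column against (5/9, 4/9). Using Swerve: 5(5/9) − 7(4/9) = -1/3.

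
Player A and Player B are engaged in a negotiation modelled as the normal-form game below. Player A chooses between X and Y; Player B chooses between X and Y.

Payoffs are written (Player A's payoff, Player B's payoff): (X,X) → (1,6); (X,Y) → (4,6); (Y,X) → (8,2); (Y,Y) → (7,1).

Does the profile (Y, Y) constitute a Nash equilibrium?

No

At (Y, Y), Player A earns 7; switching to X would give 4, so Player A has no profitable deviation.
Player B earns 1; switching to X would give 2, so Player B would deviate.
Since at least one player can profitably deviate, this is not a Nash equilibrium.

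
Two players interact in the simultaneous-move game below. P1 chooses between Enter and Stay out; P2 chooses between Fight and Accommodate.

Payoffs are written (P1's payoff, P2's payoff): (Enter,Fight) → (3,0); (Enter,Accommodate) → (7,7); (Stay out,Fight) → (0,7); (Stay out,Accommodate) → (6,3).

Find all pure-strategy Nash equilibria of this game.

(Enter, Accommodate)

(Enter, Fight): P2 prefers Accommodate (7 > 0) — not an equilibrium.
(Enter, Accommodate): P1 gets 7 ≥ 6 from Stay out, and P2 gets 7 ≥ 0 from Fight — Nash equilibrium.
(Stay out, Fight): P1 prefers Enter (3 > 0) — not an equilibrium.
(Stay out, Accommodate): P1 prefers Enter (7 > 6); P2 prefers Fight (7 > 3) — not an equilibrium.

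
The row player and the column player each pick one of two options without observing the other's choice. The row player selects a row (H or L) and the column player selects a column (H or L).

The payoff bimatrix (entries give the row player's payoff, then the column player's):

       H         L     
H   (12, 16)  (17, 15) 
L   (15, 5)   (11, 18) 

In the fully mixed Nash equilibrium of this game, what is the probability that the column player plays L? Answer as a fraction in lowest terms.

Let y be the probability that the column player plays H. In a completely mixed equilibrium, the row player must be indifferent between H and L.
The row player's expected payoff from H is 12y + 17(1−y); from L it is 15y + 11(1−y).
Setting these equal: −5y + 17 = 4y + 11, so y = 2/3.
Therefore the column player plays L with probability 1 − 2/3 = 1/3.

1/3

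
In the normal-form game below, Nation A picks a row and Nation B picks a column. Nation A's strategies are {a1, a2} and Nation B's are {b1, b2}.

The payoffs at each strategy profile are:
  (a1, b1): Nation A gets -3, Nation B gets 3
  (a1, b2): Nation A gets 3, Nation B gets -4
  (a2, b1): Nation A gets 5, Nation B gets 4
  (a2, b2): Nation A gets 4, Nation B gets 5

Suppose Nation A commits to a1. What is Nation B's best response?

b1

Against a1, Nation B earns 3 from b1 and -4 from b2.
So b1 is the best response.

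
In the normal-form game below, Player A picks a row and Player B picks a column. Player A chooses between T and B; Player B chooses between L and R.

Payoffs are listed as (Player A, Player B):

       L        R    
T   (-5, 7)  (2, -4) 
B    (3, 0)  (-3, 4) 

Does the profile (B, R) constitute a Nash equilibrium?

At (B, R), Player A earns -3; switching to T would give 2, so Player A would deviate.
Player B earns 4; switching to L would give 0, so Player B has no profitable deviation.
Since at least one player can profitably deviate, this is not a Nash equilibrium.

No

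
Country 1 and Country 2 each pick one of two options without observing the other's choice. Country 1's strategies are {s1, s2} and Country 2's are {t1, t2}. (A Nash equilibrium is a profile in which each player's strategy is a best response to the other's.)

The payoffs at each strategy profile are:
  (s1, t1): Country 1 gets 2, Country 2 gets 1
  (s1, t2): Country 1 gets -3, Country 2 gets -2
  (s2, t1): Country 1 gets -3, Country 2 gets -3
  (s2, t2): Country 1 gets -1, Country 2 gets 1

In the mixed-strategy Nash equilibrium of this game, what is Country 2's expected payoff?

-5/7

First find p, the probability Country 1 plays s1, from Country 2's indifference between t1 and t2: p − 3(1−p) = −2p + (1−p), giving p = 4/7.
Since Country 2 is indifferent in equilibrium, Country 2's expected payoff equals the payoff from either column against (4/7, 3/7). Using t1: (4/7) − 3(3/7) = -5/7.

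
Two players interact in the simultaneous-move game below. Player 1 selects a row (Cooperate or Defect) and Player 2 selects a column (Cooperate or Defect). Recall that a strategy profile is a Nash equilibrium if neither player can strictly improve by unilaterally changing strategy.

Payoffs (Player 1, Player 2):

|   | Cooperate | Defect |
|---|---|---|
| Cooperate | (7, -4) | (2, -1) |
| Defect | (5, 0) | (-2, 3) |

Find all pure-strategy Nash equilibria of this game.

(Cooperate, Defect)

(Cooperate, Cooperate): Player 2 prefers Defect (-1 > -4) — not an equilibrium.
(Cooperate, Defect): Player 1 gets 2 ≥ -2 from Defect, and Player 2 gets -1 ≥ -4 from Cooperate — Nash equilibrium.
(Defect, Cooperate): Player 1 prefers Cooperate (7 > 5); Player 2 prefers Defect (3 > 0) — not an equilibrium.
(Defect, Defect): Player 1 prefers Cooperate (2 > -2) — not an equilibrium.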